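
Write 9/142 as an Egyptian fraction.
1/16 + 1/1136

Greedy algorithm:
9/142: ceiling(142/9) = 16, use 1/16
1/1136: ceiling(1136/1) = 1136, use 1/1136
Result: 9/142 = 1/16 + 1/1136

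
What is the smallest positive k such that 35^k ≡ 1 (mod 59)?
29

59 is prime, so ord(35) divides φ(59) = 58.
Divisors of 58: 1, 2, 29, 58.
Repeated squaring: 35^1 ≡ 35, 35^2 ≡ 45, 35^4 ≡ 19, 35^8 ≡ 7, 35^16 ≡ 49, 35^32 ≡ 41 (mod 59).
Test 35^d mod 59 for each divisor d in increasing order:
35^1 ≡ 35
35^2 ≡ 45
35^29 = 35^16·35^8·35^4·35^1 ≡ 1  ← first divisor giving 1
The order is 29.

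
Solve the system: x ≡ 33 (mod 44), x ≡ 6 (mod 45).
1221

Using Chinese Remainder Theorem:
M = 44 × 45 = 1980
M1 = 45, M2 = 44
y1 = 45^(-1) mod 44 = 1
y2 = 44^(-1) mod 45 = 44
x = (33×45×1 + 6×44×44) mod 1980 = 1221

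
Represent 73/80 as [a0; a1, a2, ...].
[0; 1, 10, 2, 3]

Euclidean algorithm steps:
73 = 0 × 80 + 73
80 = 1 × 73 + 7
73 = 10 × 7 + 3
7 = 2 × 3 + 1
3 = 3 × 1 + 0
Continued fraction: [0; 1, 10, 2, 3]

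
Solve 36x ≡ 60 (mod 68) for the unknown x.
x ≡ 13 (mod 17)

gcd(36, 68) = 4, which divides 60, so solutions exist.
Divide through by 4: 9x ≡ 15 (mod 17).
Find 9^(-1) mod 17 by the extended Euclidean algorithm:
17 = 1 × 9 + 8  ⟹  8 = (1)·17 + (-1)·9
9 = 1 × 8 + 1  ⟹  1 = (-1)·17 + (2)·9
So (2)·9 ≡ 1 (mod 17), i.e. 9^(-1) ≡ 2 (mod 17).
x ≡ 2 × 15 = 30 ≡ 13 (mod 17).
Check: 36 × 13 = 468 ≡ 60 (mod 68).
x ≡ 13 (mod 17), giving 4 solutions mod 68.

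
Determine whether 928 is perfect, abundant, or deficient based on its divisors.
abundant

Proper divisors of 928: sum = 1 + 2 + 4 + 8 + 16 + 29 + 32 + 58 + 116 + 232 + 464 = 962
Since 962 > 928, 928 is abundant.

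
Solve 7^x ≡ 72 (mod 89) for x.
18

Baby-step giant-step with step n = ⌈√89⌉ = 10.
Baby steps 7^j mod 89 (j:value) for j=0..9: 0:1, 1:7, 2:49, 3:76, 4:87, 5:75, 6:80, 7:26, 8:4, 9:28.
Giant-step multiplier: 7^(-10) ≡ 7^(88-10) = 7^78 ≡ 5 (mod 89).
Giant steps γ_i = 72·5^i mod 89: γ_0=72, γ_1=4 (in table at j=8).
x = i·n + j = 1·10 + 8 = 18.
Check: 7^18 ≡ 72 (mod 89).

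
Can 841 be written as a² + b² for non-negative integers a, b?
0² + 29² (a=0, b=29)

Factorization: 841 = 29^2
By Fermat: n is sum of two squares iff every prime p ≡ 3 (mod 4) appears to even power.
All primes ≡ 3 (mod 4) appear to even power.
Search a = 0, 1, 2, … for 841 - a² a perfect square: first hit at a = 0: 841 - 0 = 841 = 29².
841 = 0² + 29² = 0 + 841 ✓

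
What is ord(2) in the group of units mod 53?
52

53 is prime, so ord(2) divides φ(53) = 52.
Divisors of 52: 1, 2, 4, 13, 26, 52.
Repeated squaring: 2^1 ≡ 2, 2^2 ≡ 4, 2^4 ≡ 16, 2^8 ≡ 44, 2^16 ≡ 28, 2^32 ≡ 42 (mod 53).
Test 2^d mod 53 for each divisor d in increasing order:
2^1 ≡ 2
2^2 ≡ 4
2^4 ≡ 16
2^13 = 2^8·2^4·2^1 ≡ 30
2^26 = 2^16·2^8·2^2 ≡ 52
2^52 = 2^32·2^16·2^4 ≡ 1  ← first divisor giving 1
The order is 52.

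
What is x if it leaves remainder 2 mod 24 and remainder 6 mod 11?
50

Using Chinese Remainder Theorem:
M = 24 × 11 = 264
M1 = 11, M2 = 24
y1 = 11^(-1) mod 24 = 11
y2 = 24^(-1) mod 11 = 6
x = (2×11×11 + 6×24×6) mod 264 = 50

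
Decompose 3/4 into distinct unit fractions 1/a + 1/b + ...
1/2 + 1/4

Greedy algorithm:
3/4: ceiling(4/3) = 2, use 1/2
1/4: ceiling(4/1) = 4, use 1/4
Result: 3/4 = 1/2 + 1/4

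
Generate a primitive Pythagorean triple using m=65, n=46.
(2109, 5980, 6341)

Euclid's formula: a = m² - n², b = 2mn, c = m² + n²
m = 65, n = 46
a = 65² - 46² = 4225 - 2116 = 2109
b = 2 × 65 × 46 = 5980
c = 65² + 46² = 4225 + 2116 = 6341
Verification: 2109² + 5980² = 4447881 + 35760400 = 40208281 = 6341² ✓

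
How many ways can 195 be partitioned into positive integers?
2580840212973

p(n) counts ways to write n as a sum of positive integers (order ignored).
Euler's pentagonal recurrence: p(k) = p(k-1) + p(k-2) - p(k-5) - p(k-7) + p(k-12) + p(k-15) - ... (offsets j(3j∓1)/2, signs ++--, p(0)=1, p(<0)=0).
DP table for k = 0..194: p(0)=1, p(1)=1, p(2)=2, p(3)=3, p(4)=5, p(5)=7, p(6)=11, p(7)=15, p(8)=22, p(9)=30, p(10)=42, p(11)=56, p(12)=77, p(13)=101, p(14)=135, p(15)=176, p(16)=231, p(17)=297, p(18)=385, p(19)=490, p(20)=627, p(21)=792, p(22)=1002, p(23)=1255, p(24)=1575, p(25)=1958, p(26)=2436, p(27)=3010, p(28)=3718, p(29)=4565, p(30)=5604, p(31)=6842, p(32)=8349, p(33)=10143, p(34)=12310, p(35)=14883, p(36)=17977, p(37)=21637, p(38)=26015, p(39)=31185, p(40)=37338, p(41)=44583, p(42)=53174, p(43)=63261, p(44)=75175, p(45)=89134, p(46)=105558, p(47)=124754, p(48)=147273, p(49)=173525, p(50)=204226, p(51)=239943, p(52)=281589, p(53)=329931, p(54)=386155, p(55)=451276, p(56)=526823, p(57)=614154, p(58)=715220, p(59)=831820, p(60)=966467, p(61)=1121505, p(62)=1300156, p(63)=1505499, p(64)=1741630, p(65)=2012558, p(66)=2323520, p(67)=2679689, p(68)=3087735, p(69)=3554345, p(70)=4087968, p(71)=4697205, p(72)=5392783, p(73)=6185689, p(74)=7089500, p(75)=8118264, p(76)=9289091, p(77)=10619863, p(78)=12132164, p(79)=13848650, p(80)=15796476, p(81)=18004327, p(82)=20506255, p(83)=23338469, p(84)=26543660, p(85)=30167357, p(86)=34262962, p(87)=38887673, p(88)=44108109, p(89)=49995925, p(90)=56634173, p(91)=64112359, p(92)=72533807, p(93)=82010177, p(94)=92669720, p(95)=104651419, p(96)=118114304, p(97)=133230930, p(98)=150198136, p(99)=169229875, p(100)=190569292, p(101)=214481126, p(102)=241265379, p(103)=271248950, p(104)=304801365, p(105)=342325709, p(106)=384276336, p(107)=431149389, p(108)=483502844, p(109)=541946240, p(110)=607163746, p(111)=679903203, p(112)=761002156, p(113)=851376628, p(114)=952050665, p(115)=1064144451, p(116)=1188908248, p(117)=1327710076, p(118)=1482074143, p(119)=1653668665, p(120)=1844349560, p(121)=2056148051, p(122)=2291320912, p(123)=2552338241, p(124)=2841940500, p(125)=3163127352, p(126)=3519222692, p(127)=3913864295, p(128)=4351078600, p(129)=4835271870, p(130)=5371315400, p(131)=5964539504, p(132)=6620830889, p(133)=7346629512, p(134)=8149040695, p(135)=9035836076, p(136)=10015581680, p(137)=11097645016, p(138)=12292341831, p(139)=13610949895, p(140)=15065878135, p(141)=16670689208, p(142)=18440293320, p(143)=20390982757, p(144)=22540654445, p(145)=24908858009, p(146)=27517052599, p(147)=30388671978, p(148)=33549419497, p(149)=37027355200, p(150)=40853235313, p(151)=45060624582, p(152)=49686288421, p(153)=54770336324, p(154)=60356673280, p(155)=66493182097, p(156)=73232243759, p(157)=80630964769, p(158)=88751778802, p(159)=97662728555, p(160)=107438159466, p(161)=118159068427, p(162)=129913904637, p(163)=142798995930, p(164)=156919475295, p(165)=172389800255, p(166)=189334822579, p(167)=207890420102, p(168)=228204732751, p(169)=250438925115, p(170)=274768617130, p(171)=301384802048, p(172)=330495499613, p(173)=362326859895, p(174)=397125074750, p(175)=435157697830, p(176)=476715857290, p(177)=522115831195, p(178)=571701605655, p(179)=625846753120, p(180)=684957390936, p(181)=749474411781, p(182)=819876908323, p(183)=896684817527, p(184)=980462880430, p(185)=1071823774337, p(186)=1171432692373, p(187)=1280011042268, p(188)=1398341745571, p(189)=1527273599625, p(190)=1667727404093, p(191)=1820701100652, p(192)=1987276856363, p(193)=2168627105469, p(194)=2366022741845.
Final step: p(195) = p(194) + p(193) - p(190) - p(188) + p(183) + p(180) - p(173) - p(169) + p(160) + p(155) - p(144) - p(138) + p(125) + p(118) - p(103) - p(95) + p(78) + p(69) - p(50) - p(40) + p(19) + p(8)
= 2366022741845 + 2168627105469 - 1667727404093 - 1398341745571 + 896684817527 + 684957390936 - 362326859895 - 250438925115 + 107438159466 + 66493182097 - 22540654445 - 12292341831 + 3163127352 + 1482074143 - 271248950 - 104651419 + 12132164 + 3554345 - 204226 - 37338 + 490 + 22
= 2580840212973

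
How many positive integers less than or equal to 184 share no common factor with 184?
88

184 = 2^3 × 23
φ(n) = n × ∏(1 - 1/p) for each prime p dividing n
φ(184) = 184 × (1 - 1/2) × (1 - 1/23) = 88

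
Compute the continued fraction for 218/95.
[2; 3, 2, 1, 1, 5]

Euclidean algorithm steps:
218 = 2 × 95 + 28
95 = 3 × 28 + 11
28 = 2 × 11 + 6
11 = 1 × 6 + 5
6 = 1 × 5 + 1
5 = 5 × 1 + 0
Continued fraction: [2; 3, 2, 1, 1, 5]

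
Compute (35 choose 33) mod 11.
1

Using Lucas' theorem:
Write n=35 and k=33 in base 11:
n in base 11: [3, 2]
k in base 11: [3, 0]
C(35,33) mod 11 = ∏ C(n_i, k_i) mod 11
Digit binomials (mod 11): C(3,3) = 1; C(2,0) = 1
Product: 1 × 1 = 1 ≡ 1 (mod 11)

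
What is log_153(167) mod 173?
158

Baby-step giant-step with step n = ⌈√173⌉ = 14.
Baby steps 153^j mod 173 (j:value) for j=0..13: 0:1, 1:153, 2:54, 3:131, 4:148, 5:154, 6:34, 7:12, 8:106, 9:129, 10:15, 11:46, 12:118, 13:62.
Giant-step multiplier: 153^(-14) ≡ 153^(172-14) = 153^158 ≡ 167 (mod 173).
Giant steps γ_i = 167·167^i mod 173: γ_0=167, γ_1=36, γ_2=130, γ_3=85, γ_4=9, γ_5=119, γ_6=151, γ_7=132, γ_8=73, γ_9=81, γ_10=33, γ_11=148 (in table at j=4).
x = i·n + j = 11·14 + 4 = 158.
Check: 153^158 ≡ 167 (mod 173).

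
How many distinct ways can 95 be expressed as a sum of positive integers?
104651419

p(n) counts ways to write n as a sum of positive integers (order ignored).
Euler's pentagonal recurrence: p(k) = p(k-1) + p(k-2) - p(k-5) - p(k-7) + p(k-12) + p(k-15) - ... (offsets j(3j∓1)/2, signs ++--, p(0)=1, p(<0)=0).
DP table for k = 0..94: p(0)=1, p(1)=1, p(2)=2, p(3)=3, p(4)=5, p(5)=7, p(6)=11, p(7)=15, p(8)=22, p(9)=30, p(10)=42, p(11)=56, p(12)=77, p(13)=101, p(14)=135, p(15)=176, p(16)=231, p(17)=297, p(18)=385, p(19)=490, p(20)=627, p(21)=792, p(22)=1002, p(23)=1255, p(24)=1575, p(25)=1958, p(26)=2436, p(27)=3010, p(28)=3718, p(29)=4565, p(30)=5604, p(31)=6842, p(32)=8349, p(33)=10143, p(34)=12310, p(35)=14883, p(36)=17977, p(37)=21637, p(38)=26015, p(39)=31185, p(40)=37338, p(41)=44583, p(42)=53174, p(43)=63261, p(44)=75175, p(45)=89134, p(46)=105558, p(47)=124754, p(48)=147273, p(49)=173525, p(50)=204226, p(51)=239943, p(52)=281589, p(53)=329931, p(54)=386155, p(55)=451276, p(56)=526823, p(57)=614154, p(58)=715220, p(59)=831820, p(60)=966467, p(61)=1121505, p(62)=1300156, p(63)=1505499, p(64)=1741630, p(65)=2012558, p(66)=2323520, p(67)=2679689, p(68)=3087735, p(69)=3554345, p(70)=4087968, p(71)=4697205, p(72)=5392783, p(73)=6185689, p(74)=7089500, p(75)=8118264, p(76)=9289091, p(77)=10619863, p(78)=12132164, p(79)=13848650, p(80)=15796476, p(81)=18004327, p(82)=20506255, p(83)=23338469, p(84)=26543660, p(85)=30167357, p(86)=34262962, p(87)=38887673, p(88)=44108109, p(89)=49995925, p(90)=56634173, p(91)=64112359, p(92)=72533807, p(93)=82010177, p(94)=92669720.
Final step: p(95) = p(94) + p(93) - p(90) - p(88) + p(83) + p(80) - p(73) - p(69) + p(60) + p(55) - p(44) - p(38) + p(25) + p(18) - p(3)
= 92669720 + 82010177 - 56634173 - 44108109 + 23338469 + 15796476 - 6185689 - 3554345 + 966467 + 451276 - 75175 - 26015 + 1958 + 385 - 3
= 104651419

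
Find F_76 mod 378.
165

Matrix identity: Q^n = [[F_(n+1), F_n], [F_n, F_(n-1)]] with Q = [[1,1],[1,0]].
n = 76 = 1001100₂. Square-and-multiply, entries mod 378:
Q^1 = [[1,1],[1,0]]
Q^2 = (Q^1)² = [[2,1],[1,1]]
Q^4 = (Q^2)² = [[5,3],[3,2]]
Q^9 = (Q^4)²·Q = [[55,34],[34,21]]
Q^19 = (Q^9)²·Q = [[339,23],[23,316]]
Q^38 = (Q^19)² = [[160,323],[323,215]]
Q^76 = (Q^38)² = [[275,165],[165,110]]
F_76 mod 378 = Q^76[0][1] = 165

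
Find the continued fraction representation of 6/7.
[0; 1, 6]

Euclidean algorithm steps:
6 = 0 × 7 + 6
7 = 1 × 6 + 1
6 = 6 × 1 + 0
Continued fraction: [0; 1, 6]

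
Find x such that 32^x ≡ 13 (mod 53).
36

Baby-step giant-step with step n = ⌈√53⌉ = 8.
Baby steps 32^j mod 53 (j:value) for j=0..7: 0:1, 1:32, 2:17, 3:14, 4:24, 5:26, 6:37, 7:18.
Giant-step multiplier: 32^(-8) ≡ 32^(52-8) = 32^44 ≡ 15 (mod 53).
Giant steps γ_i = 13·15^i mod 53: γ_0=13, γ_1=36, γ_2=10, γ_3=44, γ_4=24 (in table at j=4).
x = i·n + j = 4·8 + 4 = 36.
Check: 32^36 ≡ 13 (mod 53).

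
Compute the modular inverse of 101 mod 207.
41

gcd(101, 207) = 1, so the inverse exists.
Extended Euclidean algorithm on (207, 101):
207 = 2 × 101 + 5  ⟹  5 = (1)·207 + (-2)·101
101 = 20 × 5 + 1  ⟹  1 = (-20)·207 + (41)·101
So (41)·101 ≡ 1 (mod 207), i.e. 101^(-1) ≡ 41 (mod 207).
Check: 101 × 41 = 4141 ≡ 1 (mod 207)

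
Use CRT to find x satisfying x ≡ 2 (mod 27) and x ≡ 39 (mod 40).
839

Using Chinese Remainder Theorem:
M = 27 × 40 = 1080
M1 = 40, M2 = 27
y1 = 40^(-1) mod 27 = 25
y2 = 27^(-1) mod 40 = 3
x = (2×40×25 + 39×27×3) mod 1080 = 839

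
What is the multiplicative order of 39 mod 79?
78

79 is prime, so ord(39) divides φ(79) = 78.
Divisors of 78: 1, 2, 3, 6, 13, 26, 39, 78.
Repeated squaring: 39^1 ≡ 39, 39^2 ≡ 20, 39^4 ≡ 5, 39^8 ≡ 25, 39^16 ≡ 72, 39^32 ≡ 49, 39^64 ≡ 31 (mod 79).
Test 39^d mod 79 for each divisor d in increasing order:
39^1 ≡ 39
39^2 ≡ 20
39^3 = 39^2·39^1 ≡ 69
39^6 = 39^4·39^2 ≡ 21
39^13 = 39^8·39^4·39^1 ≡ 56
39^26 = 39^16·39^8·39^2 ≡ 55
39^39 = 39^32·39^4·39^2·39^1 ≡ 78
39^78 = 39^64·39^8·39^4·39^2 ≡ 1  ← first divisor giving 1
The order is 78.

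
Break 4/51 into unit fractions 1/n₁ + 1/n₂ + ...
1/13 + 1/663

Greedy algorithm:
4/51: ceiling(51/4) = 13, use 1/13
1/663: ceiling(663/1) = 663, use 1/663
Result: 4/51 = 1/13 + 1/663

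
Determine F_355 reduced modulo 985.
65

Matrix identity: Q^n = [[F_(n+1), F_n], [F_n, F_(n-1)]] with Q = [[1,1],[1,0]].
n = 355 = 101100011₂. Square-and-multiply, entries mod 985:
Q^1 = [[1,1],[1,0]]
Q^2 = (Q^1)² = [[2,1],[1,1]]
Q^5 = (Q^2)²·Q = [[8,5],[5,3]]
Q^11 = (Q^5)²·Q = [[144,89],[89,55]]
Q^22 = (Q^11)² = [[92,966],[966,111]]
Q^44 = (Q^22)² = [[945,83],[83,862]]
Q^88 = (Q^44)² = [[609,261],[261,348]]
Q^177 = (Q^88)²·Q = [[264,677],[677,572]]
Q^355 = (Q^177)²·Q = [[647,65],[65,582]]
F_355 mod 985 = Q^355[0][1] = 65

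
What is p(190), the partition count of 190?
1667727404093

p(n) counts ways to write n as a sum of positive integers (order ignored).
Euler's pentagonal recurrence: p(k) = p(k-1) + p(k-2) - p(k-5) - p(k-7) + p(k-12) + p(k-15) - ... (offsets j(3j∓1)/2, signs ++--, p(0)=1, p(<0)=0).
DP table for k = 0..189: p(0)=1, p(1)=1, p(2)=2, p(3)=3, p(4)=5, p(5)=7, p(6)=11, p(7)=15, p(8)=22, p(9)=30, p(10)=42, p(11)=56, p(12)=77, p(13)=101, p(14)=135, p(15)=176, p(16)=231, p(17)=297, p(18)=385, p(19)=490, p(20)=627, p(21)=792, p(22)=1002, p(23)=1255, p(24)=1575, p(25)=1958, p(26)=2436, p(27)=3010, p(28)=3718, p(29)=4565, p(30)=5604, p(31)=6842, p(32)=8349, p(33)=10143, p(34)=12310, p(35)=14883, p(36)=17977, p(37)=21637, p(38)=26015, p(39)=31185, p(40)=37338, p(41)=44583, p(42)=53174, p(43)=63261, p(44)=75175, p(45)=89134, p(46)=105558, p(47)=124754, p(48)=147273, p(49)=173525, p(50)=204226, p(51)=239943, p(52)=281589, p(53)=329931, p(54)=386155, p(55)=451276, p(56)=526823, p(57)=614154, p(58)=715220, p(59)=831820, p(60)=966467, p(61)=1121505, p(62)=1300156, p(63)=1505499, p(64)=1741630, p(65)=2012558, p(66)=2323520, p(67)=2679689, p(68)=3087735, p(69)=3554345, p(70)=4087968, p(71)=4697205, p(72)=5392783, p(73)=6185689, p(74)=7089500, p(75)=8118264, p(76)=9289091, p(77)=10619863, p(78)=12132164, p(79)=13848650, p(80)=15796476, p(81)=18004327, p(82)=20506255, p(83)=23338469, p(84)=26543660, p(85)=30167357, p(86)=34262962, p(87)=38887673, p(88)=44108109, p(89)=49995925, p(90)=56634173, p(91)=64112359, p(92)=72533807, p(93)=82010177, p(94)=92669720, p(95)=104651419, p(96)=118114304, p(97)=133230930, p(98)=150198136, p(99)=169229875, p(100)=190569292, p(101)=214481126, p(102)=241265379, p(103)=271248950, p(104)=304801365, p(105)=342325709, p(106)=384276336, p(107)=431149389, p(108)=483502844, p(109)=541946240, p(110)=607163746, p(111)=679903203, p(112)=761002156, p(113)=851376628, p(114)=952050665, p(115)=1064144451, p(116)=1188908248, p(117)=1327710076, p(118)=1482074143, p(119)=1653668665, p(120)=1844349560, p(121)=2056148051, p(122)=2291320912, p(123)=2552338241, p(124)=2841940500, p(125)=3163127352, p(126)=3519222692, p(127)=3913864295, p(128)=4351078600, p(129)=4835271870, p(130)=5371315400, p(131)=5964539504, p(132)=6620830889, p(133)=7346629512, p(134)=8149040695, p(135)=9035836076, p(136)=10015581680, p(137)=11097645016, p(138)=12292341831, p(139)=13610949895, p(140)=15065878135, p(141)=16670689208, p(142)=18440293320, p(143)=20390982757, p(144)=22540654445, p(145)=24908858009, p(146)=27517052599, p(147)=30388671978, p(148)=33549419497, p(149)=37027355200, p(150)=40853235313, p(151)=45060624582, p(152)=49686288421, p(153)=54770336324, p(154)=60356673280, p(155)=66493182097, p(156)=73232243759, p(157)=80630964769, p(158)=88751778802, p(159)=97662728555, p(160)=107438159466, p(161)=118159068427, p(162)=129913904637, p(163)=142798995930, p(164)=156919475295, p(165)=172389800255, p(166)=189334822579, p(167)=207890420102, p(168)=228204732751, p(169)=250438925115, p(170)=274768617130, p(171)=301384802048, p(172)=330495499613, p(173)=362326859895, p(174)=397125074750, p(175)=435157697830, p(176)=476715857290, p(177)=522115831195, p(178)=571701605655, p(179)=625846753120, p(180)=684957390936, p(181)=749474411781, p(182)=819876908323, p(183)=896684817527, p(184)=980462880430, p(185)=1071823774337, p(186)=1171432692373, p(187)=1280011042268, p(188)=1398341745571, p(189)=1527273599625.
Final step: p(190) = p(189) + p(188) - p(185) - p(183) + p(178) + p(175) - p(168) - p(164) + p(155) + p(150) - p(139) - p(133) + p(120) + p(113) - p(98) - p(90) + p(73) + p(64) - p(45) - p(35) + p(14) + p(3)
= 1527273599625 + 1398341745571 - 1071823774337 - 896684817527 + 571701605655 + 435157697830 - 228204732751 - 156919475295 + 66493182097 + 40853235313 - 13610949895 - 7346629512 + 1844349560 + 851376628 - 150198136 - 56634173 + 6185689 + 1741630 - 89134 - 14883 + 135 + 3
= 1667727404093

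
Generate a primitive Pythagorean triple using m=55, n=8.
(2961, 880, 3089)

Euclid's formula: a = m² - n², b = 2mn, c = m² + n²
m = 55, n = 8
a = 55² - 8² = 3025 - 64 = 2961
b = 2 × 55 × 8 = 880
c = 55² + 8² = 3025 + 64 = 3089
Verification: 2961² + 880² = 8767521 + 774400 = 9541921 = 3089² ✓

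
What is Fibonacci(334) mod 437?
321

Matrix identity: Q^n = [[F_(n+1), F_n], [F_n, F_(n-1)]] with Q = [[1,1],[1,0]].
n = 334 = 101001110₂. Square-and-multiply, entries mod 437:
Q^1 = [[1,1],[1,0]]
Q^2 = (Q^1)² = [[2,1],[1,1]]
Q^5 = (Q^2)²·Q = [[8,5],[5,3]]
Q^10 = (Q^5)² = [[89,55],[55,34]]
Q^20 = (Q^10)² = [[21,210],[210,248]]
Q^41 = (Q^20)²·Q = [[84,404],[404,117]]
Q^83 = (Q^41)²·Q = [[201,279],[279,359]]
Q^167 = (Q^83)²·Q = [[46,252],[252,231]]
Q^334 = (Q^167)² = [[70,321],[321,186]]
F_334 mod 437 = Q^334[0][1] = 321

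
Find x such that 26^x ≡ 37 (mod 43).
35

Baby-step giant-step with step n = ⌈√43⌉ = 7.
Baby steps 26^j mod 43 (j:value) for j=0..6: 0:1, 1:26, 2:31, 3:32, 4:15, 5:3, 6:35.
Giant-step multiplier: 26^(-7) ≡ 26^(42-7) = 26^35 ≡ 37 (mod 43).
Giant steps γ_i = 37·37^i mod 43: γ_0=37, γ_1=36, γ_2=42, γ_3=6, γ_4=7, γ_5=1 (in table at j=0).
x = i·n + j = 5·7 + 0 = 35.
Check: 26^35 ≡ 37 (mod 43).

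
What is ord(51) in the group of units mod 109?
108

109 is prime, so ord(51) divides φ(109) = 108.
Divisors of 108: 1, 2, 3, 4, 6, 9, 12, 18, 27, 36, 54, 108.
Repeated squaring: 51^1 ≡ 51, 51^2 ≡ 94, 51^4 ≡ 7, 51^8 ≡ 49, 51^16 ≡ 3, 51^32 ≡ 9, 51^64 ≡ 81 (mod 109).
Test 51^d mod 109 for each divisor d in increasing order:
51^1 ≡ 51
51^2 ≡ 94
51^3 = 51^2·51^1 ≡ 107
51^4 ≡ 7
51^6 = 51^4·51^2 ≡ 4
51^9 = 51^8·51^1 ≡ 101
51^12 = 51^8·51^4 ≡ 16
51^18 = 51^16·51^2 ≡ 64
51^27 = 51^16·51^8·51^2·51^1 ≡ 33
51^36 = 51^32·51^4 ≡ 63
51^54 = 51^32·51^16·51^4·51^2 ≡ 108
51^108 = 51^64·51^32·51^8·51^4 ≡ 1  ← first divisor giving 1
The order is 108.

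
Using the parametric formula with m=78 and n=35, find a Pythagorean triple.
(4859, 5460, 7309)

Euclid's formula: a = m² - n², b = 2mn, c = m² + n²
m = 78, n = 35
a = 78² - 35² = 6084 - 1225 = 4859
b = 2 × 78 × 35 = 5460
c = 78² + 35² = 6084 + 1225 = 7309
Verification: 4859² + 5460² = 23609881 + 29811600 = 53421481 = 7309² ✓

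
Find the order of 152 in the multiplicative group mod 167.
83

167 is prime, so ord(152) divides φ(167) = 166.
Divisors of 166: 1, 2, 83, 166.
Repeated squaring: 152^1 ≡ 152, 152^2 ≡ 58, 152^4 ≡ 24, 152^8 ≡ 75, 152^16 ≡ 114, 152^32 ≡ 137, 152^64 ≡ 65, 152^128 ≡ 50 (mod 167).
Test 152^d mod 167 for each divisor d in increasing order:
152^1 ≡ 152
152^2 ≡ 58
152^83 = 152^64·152^16·152^2·152^1 ≡ 1  ← first divisor giving 1
The order is 83.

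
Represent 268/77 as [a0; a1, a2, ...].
[3; 2, 12, 3]

Euclidean algorithm steps:
268 = 3 × 77 + 37
77 = 2 × 37 + 3
37 = 12 × 3 + 1
3 = 3 × 1 + 0
Continued fraction: [3; 2, 12, 3]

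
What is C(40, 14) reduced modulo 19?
0

Using Lucas' theorem:
Write n=40 and k=14 in base 19:
n in base 19: [2, 2]
k in base 19: [0, 14]
C(40,14) mod 19 = ∏ C(n_i, k_i) mod 19
Digit binomials (mod 19): C(2,0) = 1; C(2,14) = 0 (k_i > n_i)
Product: 1 × 0 = 0 ≡ 0 (mod 19)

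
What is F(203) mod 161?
89

Matrix identity: Q^n = [[F_(n+1), F_n], [F_n, F_(n-1)]] with Q = [[1,1],[1,0]].
n = 203 = 11001011₂. Square-and-multiply, entries mod 161:
Q^1 = [[1,1],[1,0]]
Q^3 = (Q^1)²·Q = [[3,2],[2,1]]
Q^6 = (Q^3)² = [[13,8],[8,5]]
Q^12 = (Q^6)² = [[72,144],[144,89]]
Q^25 = (Q^12)²·Q = [[160,160],[160,0]]
Q^50 = (Q^25)² = [[2,1],[1,1]]
Q^101 = (Q^50)²·Q = [[8,5],[5,3]]
Q^203 = (Q^101)²·Q = [[144,89],[89,55]]
F_203 mod 161 = Q^203[0][1] = 89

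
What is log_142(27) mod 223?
195

Baby-step giant-step with step n = ⌈√223⌉ = 15.
Baby steps 142^j mod 223 (j:value) for j=0..14: 0:1, 1:142, 2:94, 3:191, 4:139, 5:114, 6:132, 7:12, 8:143, 9:13, 10:62, 11:107, 12:30, 13:23, 14:144.
Giant-step multiplier: 142^(-15) ≡ 142^(222-15) = 142^207 ≡ 141 (mod 223).
Giant steps γ_i = 27·141^i mod 223: γ_0=27, γ_1=16, γ_2=26, γ_3=98, γ_4=215, γ_5=210, γ_6=174, γ_7=4, γ_8=118, γ_9=136, γ_10=221, γ_11=164, γ_12=155, γ_13=1 (in table at j=0).
x = i·n + j = 13·15 + 0 = 195.
Check: 142^195 ≡ 27 (mod 223).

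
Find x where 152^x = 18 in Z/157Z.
71

Baby-step giant-step with step n = ⌈√157⌉ = 13.
Baby steps 152^j mod 157 (j:value) for j=0..12: 0:1, 1:152, 2:25, 3:32, 4:154, 5:15, 6:82, 7:61, 8:9, 9:112, 10:68, 11:131, 12:130.
Giant-step multiplier: 152^(-13) ≡ 152^(156-13) = 152^143 ≡ 107 (mod 157).
Giant steps γ_i = 18·107^i mod 157: γ_0=18, γ_1=42, γ_2=98, γ_3=124, γ_4=80, γ_5=82 (in table at j=6).
x = i·n + j = 5·13 + 6 = 71.
Check: 152^71 ≡ 18 (mod 157).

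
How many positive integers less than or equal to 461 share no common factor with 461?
460

461 = 461
φ(n) = n × ∏(1 - 1/p) for each prime p dividing n
φ(461) = 461 × (1 - 1/461) = 460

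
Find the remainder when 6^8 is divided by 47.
24

Repeated squaring. Binary of 8 = 1000.
6^1 ≡ 6 (mod 47); 6^2 ≡ 36 (mod 47); 6^4 ≡ 27 (mod 47); 6^8 ≡ 24 (mod 47)
6^8 = 6^8 ≡ 24 (mod 47)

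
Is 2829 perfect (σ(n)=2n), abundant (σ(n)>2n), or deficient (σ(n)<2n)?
deficient

Proper divisors of 2829: sum = 1 + 3 + 23 + 41 + 69 + 123 + 943 = 1203
Since 1203 < 2829, 2829 is deficient.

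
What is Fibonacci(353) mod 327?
76

Matrix identity: Q^n = [[F_(n+1), F_n], [F_n, F_(n-1)]] with Q = [[1,1],[1,0]].
n = 353 = 101100001₂. Square-and-multiply, entries mod 327:
Q^1 = [[1,1],[1,0]]
Q^2 = (Q^1)² = [[2,1],[1,1]]
Q^5 = (Q^2)²·Q = [[8,5],[5,3]]
Q^11 = (Q^5)²·Q = [[144,89],[89,55]]
Q^22 = (Q^11)² = [[208,53],[53,155]]
Q^44 = (Q^22)² = [[293,273],[273,20]]
Q^88 = (Q^44)² = [[148,102],[102,46]]
Q^176 = (Q^88)² = [[262,168],[168,94]]
Q^353 = (Q^176)²·Q = [[43,76],[76,294]]
F_353 mod 327 = Q^353[0][1] = 76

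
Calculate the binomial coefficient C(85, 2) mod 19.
17

Using Lucas' theorem:
Write n=85 and k=2 in base 19:
n in base 19: [4, 9]
k in base 19: [0, 2]
C(85,2) mod 19 = ∏ C(n_i, k_i) mod 19
Digit binomials (mod 19): C(4,0) = 1; C(9,2) = 36 ≡ 17
Product: 1 × 17 = 17 ≡ 17 (mod 19)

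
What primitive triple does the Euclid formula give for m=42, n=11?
(1643, 924, 1885)

Euclid's formula: a = m² - n², b = 2mn, c = m² + n²
m = 42, n = 11
a = 42² - 11² = 1764 - 121 = 1643
b = 2 × 42 × 11 = 924
c = 42² + 11² = 1764 + 121 = 1885
Verification: 1643² + 924² = 2699449 + 853776 = 3553225 = 1885² ✓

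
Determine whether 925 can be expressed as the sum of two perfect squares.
5² + 30² (a=5, b=30)

Factorization: 925 = 5^2 × 37
By Fermat: n is sum of two squares iff every prime p ≡ 3 (mod 4) appears to even power.
All primes ≡ 3 (mod 4) appear to even power.
Search a = 0, 1, 2, … for 925 - a² a perfect square: first hit at a = 5: 925 - 25 = 900 = 30².
925 = 5² + 30² = 25 + 900 ✓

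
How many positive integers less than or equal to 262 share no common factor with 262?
130

262 = 2 × 131
φ(n) = n × ∏(1 - 1/p) for each prime p dividing n
φ(262) = 262 × (1 - 1/2) × (1 - 1/131) = 130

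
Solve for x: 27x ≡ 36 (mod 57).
x ≡ 14 (mod 19)

gcd(27, 57) = 3, which divides 36, so solutions exist.
Divide through by 3: 9x ≡ 12 (mod 19).
Find 9^(-1) mod 19 by the extended Euclidean algorithm:
19 = 2 × 9 + 1  ⟹  1 = (1)·19 + (-2)·9
So (-2)·9 ≡ 1 (mod 19), i.e. 9^(-1) ≡ -2 ≡ 17 (mod 19).
x ≡ 17 × 12 = 204 ≡ 14 (mod 19).
Check: 27 × 14 = 378 ≡ 36 (mod 57).
x ≡ 14 (mod 19), giving 3 solutions mod 57.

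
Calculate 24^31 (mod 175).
24

Repeated squaring. Binary of 31 = 11111.
24^1 ≡ 24 (mod 175); 24^2 ≡ 51 (mod 175); 24^4 ≡ 151 (mod 175); 24^8 ≡ 51 (mod 175); 24^16 ≡ 151 (mod 175)
24^31 = 24^1 × 24^2 × 24^4 × 24^8 × 24^16 ≡ 24 (mod 175)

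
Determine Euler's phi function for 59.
58

59 = 59
φ(n) = n × ∏(1 - 1/p) for each prime p dividing n
φ(59) = 59 × (1 - 1/59) = 58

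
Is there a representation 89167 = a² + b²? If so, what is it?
Not possible

Factorization: 89167 = 13 × 19^3
By Fermat: n is sum of two squares iff every prime p ≡ 3 (mod 4) appears to even power.
Prime(s) ≡ 3 (mod 4) with odd exponent: [(19, 3)]
Therefore 89167 cannot be expressed as a² + b².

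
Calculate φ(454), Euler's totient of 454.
226

454 = 2 × 227
φ(n) = n × ∏(1 - 1/p) for each prime p dividing n
φ(454) = 454 × (1 - 1/2) × (1 - 1/227) = 226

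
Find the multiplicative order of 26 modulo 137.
136

137 is prime, so ord(26) divides φ(137) = 136.
Divisors of 136: 1, 2, 4, 8, 17, 34, 68, 136.
Repeated squaring: 26^1 ≡ 26, 26^2 ≡ 128, 26^4 ≡ 81, 26^8 ≡ 122, 26^16 ≡ 88, 26^32 ≡ 72, 26^64 ≡ 115, 26^128 ≡ 73 (mod 137).
Test 26^d mod 137 for each divisor d in increasing order:
26^1 ≡ 26
26^2 ≡ 128
26^4 ≡ 81
26^8 ≡ 122
26^17 = 26^16·26^1 ≡ 96
26^34 = 26^32·26^2 ≡ 37
26^68 = 26^64·26^4 ≡ 136
26^136 = 26^128·26^8 ≡ 1  ← first divisor giving 1
The order is 136.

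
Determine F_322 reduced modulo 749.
1

Matrix identity: Q^n = [[F_(n+1), F_n], [F_n, F_(n-1)]] with Q = [[1,1],[1,0]].
n = 322 = 101000010₂. Square-and-multiply, entries mod 749:
Q^1 = [[1,1],[1,0]]
Q^2 = (Q^1)² = [[2,1],[1,1]]
Q^5 = (Q^2)²·Q = [[8,5],[5,3]]
Q^10 = (Q^5)² = [[89,55],[55,34]]
Q^20 = (Q^10)² = [[460,24],[24,436]]
Q^40 = (Q^20)² = [[209,532],[532,426]]
Q^80 = (Q^40)² = [[141,21],[21,120]]
Q^161 = (Q^80)²·Q = [[337,99],[99,238]]
Q^322 = (Q^161)² = [[534,1],[1,533]]
F_322 mod 749 = Q^322[0][1] = 1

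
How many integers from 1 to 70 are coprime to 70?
24

70 = 2 × 5 × 7
φ(n) = n × ∏(1 - 1/p) for each prime p dividing n
φ(70) = 70 × (1 - 1/2) × (1 - 1/5) × (1 - 1/7) = 24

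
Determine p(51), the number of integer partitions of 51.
239943

p(n) counts ways to write n as a sum of positive integers (order ignored).
Euler's pentagonal recurrence: p(k) = p(k-1) + p(k-2) - p(k-5) - p(k-7) + p(k-12) + p(k-15) - ... (offsets j(3j∓1)/2, signs ++--, p(0)=1, p(<0)=0).
DP table for k = 0..50: p(0)=1, p(1)=1, p(2)=2, p(3)=3, p(4)=5, p(5)=7, p(6)=11, p(7)=15, p(8)=22, p(9)=30, p(10)=42, p(11)=56, p(12)=77, p(13)=101, p(14)=135, p(15)=176, p(16)=231, p(17)=297, p(18)=385, p(19)=490, p(20)=627, p(21)=792, p(22)=1002, p(23)=1255, p(24)=1575, p(25)=1958, p(26)=2436, p(27)=3010, p(28)=3718, p(29)=4565, p(30)=5604, p(31)=6842, p(32)=8349, p(33)=10143, p(34)=12310, p(35)=14883, p(36)=17977, p(37)=21637, p(38)=26015, p(39)=31185, p(40)=37338, p(41)=44583, p(42)=53174, p(43)=63261, p(44)=75175, p(45)=89134, p(46)=105558, p(47)=124754, p(48)=147273, p(49)=173525, p(50)=204226.
Final step: p(51) = p(50) + p(49) - p(46) - p(44) + p(39) + p(36) - p(29) - p(25) + p(16) + p(11) - p(0)
= 204226 + 173525 - 105558 - 75175 + 31185 + 17977 - 4565 - 1958 + 231 + 56 - 1
= 239943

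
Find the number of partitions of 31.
6842

p(n) counts ways to write n as a sum of positive integers (order ignored).
Euler's pentagonal recurrence: p(k) = p(k-1) + p(k-2) - p(k-5) - p(k-7) + p(k-12) + p(k-15) - ... (offsets j(3j∓1)/2, signs ++--, p(0)=1, p(<0)=0).
DP table for k = 0..30: p(0)=1, p(1)=1, p(2)=2, p(3)=3, p(4)=5, p(5)=7, p(6)=11, p(7)=15, p(8)=22, p(9)=30, p(10)=42, p(11)=56, p(12)=77, p(13)=101, p(14)=135, p(15)=176, p(16)=231, p(17)=297, p(18)=385, p(19)=490, p(20)=627, p(21)=792, p(22)=1002, p(23)=1255, p(24)=1575, p(25)=1958, p(26)=2436, p(27)=3010, p(28)=3718, p(29)=4565, p(30)=5604.
Final step: p(31) = p(30) + p(29) - p(26) - p(24) + p(19) + p(16) - p(9) - p(5)
= 5604 + 4565 - 2436 - 1575 + 490 + 231 - 30 - 7
= 6842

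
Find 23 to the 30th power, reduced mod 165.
34

Repeated squaring. Binary of 30 = 11110.
23^1 ≡ 23 (mod 165); 23^2 ≡ 34 (mod 165); 23^4 ≡ 1 (mod 165); 23^8 ≡ 1 (mod 165); 23^16 ≡ 1 (mod 165)
23^30 = 23^2 × 23^4 × 23^8 × 23^16 ≡ 34 (mod 165)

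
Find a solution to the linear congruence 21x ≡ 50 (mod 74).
x ≡ 20 (mod 74)

gcd(21, 74) = 1, which divides 50, so solutions exist.
Find 21^(-1) mod 74 by the extended Euclidean algorithm:
74 = 3 × 21 + 11  ⟹  11 = (1)·74 + (-3)·21
21 = 1 × 11 + 10  ⟹  10 = (-1)·74 + (4)·21
11 = 1 × 10 + 1  ⟹  1 = (2)·74 + (-7)·21
So (-7)·21 ≡ 1 (mod 74), i.e. 21^(-1) ≡ -7 ≡ 67 (mod 74).
x ≡ 67 × 50 = 3350 ≡ 20 (mod 74).
Check: 21 × 20 = 420 ≡ 50 (mod 74).
Unique solution: x ≡ 20 (mod 74)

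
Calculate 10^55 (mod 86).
38

Repeated squaring. Binary of 55 = 110111.
10^1 ≡ 10 (mod 86); 10^2 ≡ 14 (mod 86); 10^4 ≡ 24 (mod 86); 10^8 ≡ 60 (mod 86); 10^16 ≡ 74 (mod 86); 10^32 ≡ 58 (mod 86)
10^55 = 10^1 × 10^2 × 10^4 × 10^16 × 10^32 ≡ 38 (mod 86)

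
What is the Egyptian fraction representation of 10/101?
1/11 + 1/124 + 1/27553 + 1/3795811492

Greedy algorithm:
10/101: ceiling(101/10) = 11, use 1/11
9/1111: ceiling(1111/9) = 124, use 1/124
5/137764: ceiling(137764/5) = 27553, use 1/27553
1/3795811492: ceiling(3795811492/1) = 3795811492, use 1/3795811492
Result: 10/101 = 1/11 + 1/124 + 1/27553 + 1/3795811492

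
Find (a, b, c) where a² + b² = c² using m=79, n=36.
(4945, 5688, 7537)

Euclid's formula: a = m² - n², b = 2mn, c = m² + n²
m = 79, n = 36
a = 79² - 36² = 6241 - 1296 = 4945
b = 2 × 79 × 36 = 5688
c = 79² + 36² = 6241 + 1296 = 7537
Verification: 4945² + 5688² = 24453025 + 32353344 = 56806369 = 7537² ✓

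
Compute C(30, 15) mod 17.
0

Using Lucas' theorem:
Write n=30 and k=15 in base 17:
n in base 17: [1, 13]
k in base 17: [0, 15]
C(30,15) mod 17 = ∏ C(n_i, k_i) mod 17
Digit binomials (mod 17): C(1,0) = 1; C(13,15) = 0 (k_i > n_i)
Product: 1 × 0 = 0 ≡ 0 (mod 17)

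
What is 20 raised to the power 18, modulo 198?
190

Repeated squaring. Binary of 18 = 10010.
20^1 ≡ 20 (mod 198); 20^2 ≡ 4 (mod 198); 20^4 ≡ 16 (mod 198); 20^8 ≡ 58 (mod 198); 20^16 ≡ 196 (mod 198)
20^18 = 20^2 × 20^16 ≡ 190 (mod 198)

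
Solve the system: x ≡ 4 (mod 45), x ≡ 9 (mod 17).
94

Using Chinese Remainder Theorem:
M = 45 × 17 = 765
M1 = 17, M2 = 45
y1 = 17^(-1) mod 45 = 8
y2 = 45^(-1) mod 17 = 14
x = (4×17×8 + 9×45×14) mod 765 = 94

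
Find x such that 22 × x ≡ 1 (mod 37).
32

gcd(22, 37) = 1, so the inverse exists.
Extended Euclidean algorithm on (37, 22):
37 = 1 × 22 + 15  ⟹  15 = (1)·37 + (-1)·22
22 = 1 × 15 + 7  ⟹  7 = (-1)·37 + (2)·22
15 = 2 × 7 + 1  ⟹  1 = (3)·37 + (-5)·22
So (-5)·22 ≡ 1 (mod 37), i.e. 22^(-1) ≡ -5 ≡ 32 (mod 37).
Check: 22 × 32 = 704 ≡ 1 (mod 37)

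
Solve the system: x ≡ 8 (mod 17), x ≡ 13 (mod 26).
195

Using Chinese Remainder Theorem:
M = 17 × 26 = 442
M1 = 26, M2 = 17
y1 = 26^(-1) mod 17 = 2
y2 = 17^(-1) mod 26 = 23
x = (8×26×2 + 13×17×23) mod 442 = 195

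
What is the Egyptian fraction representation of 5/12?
1/3 + 1/12

Greedy algorithm:
5/12: ceiling(12/5) = 3, use 1/3
1/12: ceiling(12/1) = 12, use 1/12
Result: 5/12 = 1/3 + 1/12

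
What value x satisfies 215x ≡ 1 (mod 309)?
23

gcd(215, 309) = 1, so the inverse exists.
Extended Euclidean algorithm on (309, 215):
309 = 1 × 215 + 94  ⟹  94 = (1)·309 + (-1)·215
215 = 2 × 94 + 27  ⟹  27 = (-2)·309 + (3)·215
94 = 3 × 27 + 13  ⟹  13 = (7)·309 + (-10)·215
27 = 2 × 13 + 1  ⟹  1 = (-16)·309 + (23)·215
So (23)·215 ≡ 1 (mod 309), i.e. 215^(-1) ≡ 23 (mod 309).
Check: 215 × 23 = 4945 ≡ 1 (mod 309)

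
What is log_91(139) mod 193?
134

Baby-step giant-step with step n = ⌈√193⌉ = 14.
Baby steps 91^j mod 193 (j:value) for j=0..13: 0:1, 1:91, 2:175, 3:99, 4:131, 5:148, 6:151, 7:38, 8:177, 9:88, 10:95, 11:153, 12:27, 13:141.
Giant-step multiplier: 91^(-14) ≡ 91^(192-14) = 91^178 ≡ 110 (mod 193).
Giant steps γ_i = 139·110^i mod 193: γ_0=139, γ_1=43, γ_2=98, γ_3=165, γ_4=8, γ_5=108, γ_6=107, γ_7=190, γ_8=56, γ_9=177 (in table at j=8).
x = i·n + j = 9·14 + 8 = 134.
Check: 91^134 ≡ 139 (mod 193).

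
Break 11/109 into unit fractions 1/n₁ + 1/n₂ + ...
1/10 + 1/1090

Greedy algorithm:
11/109: ceiling(109/11) = 10, use 1/10
1/1090: ceiling(1090/1) = 1090, use 1/1090
Result: 11/109 = 1/10 + 1/1090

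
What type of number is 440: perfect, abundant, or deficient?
abundant

Proper divisors of 440: sum = 1 + 2 + 4 + 5 + 8 + 10 + 11 + 20 + 22 + 40 + 44 + 55 + 88 + 110 + 220 = 640
Since 640 > 440, 440 is abundant.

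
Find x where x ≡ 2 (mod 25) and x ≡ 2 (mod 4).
2

Using Chinese Remainder Theorem:
M = 25 × 4 = 100
M1 = 4, M2 = 25
y1 = 4^(-1) mod 25 = 19
y2 = 25^(-1) mod 4 = 1
x = (2×4×19 + 2×25×1) mod 100 = 2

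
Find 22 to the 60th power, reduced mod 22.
0

Repeated squaring. Binary of 60 = 111100.
22^1 ≡ 0 (mod 22); 22^2 ≡ 0 (mod 22); 22^4 ≡ 0 (mod 22); 22^8 ≡ 0 (mod 22); 22^16 ≡ 0 (mod 22); 22^32 ≡ 0 (mod 22)
22^60 = 22^4 × 22^8 × 22^16 × 22^32 ≡ 0 (mod 22)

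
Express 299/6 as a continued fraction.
[49; 1, 5]

Euclidean algorithm steps:
299 = 49 × 6 + 5
6 = 1 × 5 + 1
5 = 5 × 1 + 0
Continued fraction: [49; 1, 5]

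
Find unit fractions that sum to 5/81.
1/17 + 1/345 + 1/158355

Greedy algorithm:
5/81: ceiling(81/5) = 17, use 1/17
4/1377: ceiling(1377/4) = 345, use 1/345
1/158355: ceiling(158355/1) = 158355, use 1/158355
Result: 5/81 = 1/17 + 1/345 + 1/158355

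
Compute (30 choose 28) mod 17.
10

Using Lucas' theorem:
Write n=30 and k=28 in base 17:
n in base 17: [1, 13]
k in base 17: [1, 11]
C(30,28) mod 17 = ∏ C(n_i, k_i) mod 17
Digit binomials (mod 17): C(1,1) = 1; C(13,11) = 78 ≡ 10
Product: 1 × 10 = 10 ≡ 10 (mod 17)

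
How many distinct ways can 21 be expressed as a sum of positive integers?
792

p(n) counts ways to write n as a sum of positive integers (order ignored).
Euler's pentagonal recurrence: p(k) = p(k-1) + p(k-2) - p(k-5) - p(k-7) + p(k-12) + p(k-15) - ... (offsets j(3j∓1)/2, signs ++--, p(0)=1, p(<0)=0).
DP table for k = 0..20: p(0)=1, p(1)=1, p(2)=2, p(3)=3, p(4)=5, p(5)=7, p(6)=11, p(7)=15, p(8)=22, p(9)=30, p(10)=42, p(11)=56, p(12)=77, p(13)=101, p(14)=135, p(15)=176, p(16)=231, p(17)=297, p(18)=385, p(19)=490, p(20)=627.
Final step: p(21) = p(20) + p(19) - p(16) - p(14) + p(9) + p(6)
= 627 + 490 - 231 - 135 + 30 + 11
= 792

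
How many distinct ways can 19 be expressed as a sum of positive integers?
490

p(n) counts ways to write n as a sum of positive integers (order ignored).
Euler's pentagonal recurrence: p(k) = p(k-1) + p(k-2) - p(k-5) - p(k-7) + p(k-12) + p(k-15) - ... (offsets j(3j∓1)/2, signs ++--, p(0)=1, p(<0)=0).
DP table for k = 0..18: p(0)=1, p(1)=1, p(2)=2, p(3)=3, p(4)=5, p(5)=7, p(6)=11, p(7)=15, p(8)=22, p(9)=30, p(10)=42, p(11)=56, p(12)=77, p(13)=101, p(14)=135, p(15)=176, p(16)=231, p(17)=297, p(18)=385.
Final step: p(19) = p(18) + p(17) - p(14) - p(12) + p(7) + p(4)
= 385 + 297 - 135 - 77 + 15 + 5
= 490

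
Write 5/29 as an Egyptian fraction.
1/6 + 1/174

Greedy algorithm:
5/29: ceiling(29/5) = 6, use 1/6
1/174: ceiling(174/1) = 174, use 1/174
Result: 5/29 = 1/6 + 1/174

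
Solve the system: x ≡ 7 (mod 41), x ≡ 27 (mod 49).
909

Using Chinese Remainder Theorem:
M = 41 × 49 = 2009
M1 = 49, M2 = 41
y1 = 49^(-1) mod 41 = 36
y2 = 41^(-1) mod 49 = 6
x = (7×49×36 + 27×41×6) mod 2009 = 909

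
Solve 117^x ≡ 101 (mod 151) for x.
123

Baby-step giant-step with step n = ⌈√151⌉ = 13.
Baby steps 117^j mod 151 (j:value) for j=0..12: 0:1, 1:117, 2:99, 3:107, 4:137, 5:23, 6:124, 7:12, 8:45, 9:131, 10:76, 11:134, 12:125.
Giant-step multiplier: 117^(-13) ≡ 117^(150-13) = 117^137 ≡ 48 (mod 151).
Giant steps γ_i = 101·48^i mod 151: γ_0=101, γ_1=16, γ_2=13, γ_3=20, γ_4=54, γ_5=25, γ_6=143, γ_7=69, γ_8=141, γ_9=124 (in table at j=6).
x = i·n + j = 9·13 + 6 = 123.
Check: 117^123 ≡ 101 (mod 151).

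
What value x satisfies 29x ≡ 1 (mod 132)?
41

gcd(29, 132) = 1, so the inverse exists.
Extended Euclidean algorithm on (132, 29):
132 = 4 × 29 + 16  ⟹  16 = (1)·132 + (-4)·29
29 = 1 × 16 + 13  ⟹  13 = (-1)·132 + (5)·29
16 = 1 × 13 + 3  ⟹  3 = (2)·132 + (-9)·29
13 = 4 × 3 + 1  ⟹  1 = (-9)·132 + (41)·29
So (41)·29 ≡ 1 (mod 132), i.e. 29^(-1) ≡ 41 (mod 132).
Check: 29 × 41 = 1189 ≡ 1 (mod 132)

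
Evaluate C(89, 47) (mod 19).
15

Using Lucas' theorem:
Write n=89 and k=47 in base 19:
n in base 19: [4, 13]
k in base 19: [2, 9]
C(89,47) mod 19 = ∏ C(n_i, k_i) mod 19
Digit binomials (mod 19): C(4,2) = 6; C(13,9) = 715 ≡ 12
Product: 6 × 12 = 72 ≡ 15 (mod 19)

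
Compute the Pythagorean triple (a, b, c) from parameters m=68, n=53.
(1815, 7208, 7433)

Euclid's formula: a = m² - n², b = 2mn, c = m² + n²
m = 68, n = 53
a = 68² - 53² = 4624 - 2809 = 1815
b = 2 × 68 × 53 = 7208
c = 68² + 53² = 4624 + 2809 = 7433
Verification: 1815² + 7208² = 3294225 + 51955264 = 55249489 = 7433² ✓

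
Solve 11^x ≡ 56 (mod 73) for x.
39

Baby-step giant-step with step n = ⌈√73⌉ = 9.
Baby steps 11^j mod 73 (j:value) for j=0..8: 0:1, 1:11, 2:48, 3:17, 4:41, 5:13, 6:70, 7:40, 8:2.
Giant-step multiplier: 11^(-9) ≡ 11^(72-9) = 11^63 ≡ 10 (mod 73).
Giant steps γ_i = 56·10^i mod 73: γ_0=56, γ_1=49, γ_2=52, γ_3=9, γ_4=17 (in table at j=3).
x = i·n + j = 4·9 + 3 = 39.
Check: 11^39 ≡ 56 (mod 73).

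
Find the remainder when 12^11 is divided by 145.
133

Repeated squaring. Binary of 11 = 1011.
12^1 ≡ 12 (mod 145); 12^2 ≡ 144 (mod 145); 12^4 ≡ 1 (mod 145); 12^8 ≡ 1 (mod 145)
12^11 = 12^1 × 12^2 × 12^8 ≡ 133 (mod 145)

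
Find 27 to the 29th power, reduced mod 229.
16

Repeated squaring. Binary of 29 = 11101.
27^1 ≡ 27 (mod 229); 27^2 ≡ 42 (mod 229); 27^4 ≡ 161 (mod 229); 27^8 ≡ 44 (mod 229); 27^16 ≡ 104 (mod 229)
27^29 = 27^1 × 27^4 × 27^8 × 27^16 ≡ 16 (mod 229)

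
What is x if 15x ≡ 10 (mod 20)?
x ≡ 2 (mod 4)

gcd(15, 20) = 5, which divides 10, so solutions exist.
Divide through by 5: 3x ≡ 2 (mod 4).
Find 3^(-1) mod 4 by the extended Euclidean algorithm:
4 = 1 × 3 + 1  ⟹  1 = (1)·4 + (-1)·3
So (-1)·3 ≡ 1 (mod 4), i.e. 3^(-1) ≡ -1 ≡ 3 (mod 4).
x ≡ 3 × 2 = 6 ≡ 2 (mod 4).
Check: 15 × 2 = 30 ≡ 10 (mod 20).
x ≡ 2 (mod 4), giving 5 solutions mod 20.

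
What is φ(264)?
80

264 = 2^3 × 3 × 11
φ(n) = n × ∏(1 - 1/p) for each prime p dividing n
φ(264) = 264 × (1 - 1/2) × (1 - 1/3) × (1 - 1/11) = 80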